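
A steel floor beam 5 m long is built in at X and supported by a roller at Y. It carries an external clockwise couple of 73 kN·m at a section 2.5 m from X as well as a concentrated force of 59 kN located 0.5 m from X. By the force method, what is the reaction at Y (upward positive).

R_Y = 17.28 kN

Release the roller at Y. Primary structure: cantilever fixed at X.
Downward deflection at the released point Y due to the loads:
  clockwise couple 73 at a = 2.5: M₀a(2L − a)/(2EI) = 684.4/EI
  point load 59 at a = 0.5: Pa²(3L − a)/(6EI) = 35.65/EI
  δ_0 = 720/EI
Flexibility coefficient — unit upward force at Y: δ_{YY} = L³/(3EI) = 41.67/EI.
Compatibility at Y: δ_0 − R_Y·δ_{YY} = 0, so R_Y = 720/41.67 = 17.28 kN.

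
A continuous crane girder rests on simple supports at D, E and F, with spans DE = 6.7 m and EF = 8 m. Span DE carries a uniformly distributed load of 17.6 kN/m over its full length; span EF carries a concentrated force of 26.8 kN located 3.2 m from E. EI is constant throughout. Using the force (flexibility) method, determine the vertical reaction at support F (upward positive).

Release continuity at E by inserting a hinge; the redundant is the internal moment M_E. The primary structure is two simply-supported spans DE and EF.
End slopes at the hinge E, treating each span as simply supported:
  span DE: UDL 17.6: wL³/(24EI) = 220.6/EI
  span EF: point load 26.8 at a = 3.2: Pab(L + b)/(6LEI) = 109.8/EI
  relative rotation θ_0 = (220.6 + 109.8)/EI = 330.3/EI
A unit hogging moment at E produces rotation L₁/(3EI) + L₂/(3EI) = 4.9/EI.
Slope continuity at E: θ_0 = M_E·4.9/EI, so M_E = 330.3/4.9 = 67.41 kN·m (hogging).
Span EF, ΣM about F: R_E^{EF}·8 = 128.6 + 67.41, so R_E^{EF} = 24.51 kN and R_F = 26.8 − 24.51 = 2.293 kN.

R_F = 2.293 kN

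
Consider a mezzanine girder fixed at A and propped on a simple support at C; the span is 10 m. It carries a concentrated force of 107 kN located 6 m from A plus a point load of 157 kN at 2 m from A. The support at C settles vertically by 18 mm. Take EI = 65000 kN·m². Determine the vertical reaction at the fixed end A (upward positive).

Choose R_C as the redundant. The primary structure is the cantilever fixed at A.
Primary-structure tip deflection at C by superposition:
  point load 107 at a = 6: Pa²(3L − a)/(6EI) = 15408/EI
  point load 157 at a = 2: Pa²(3L − a)/(6EI) = 2931/EI
  δ_0 = 18339/EI
Tip deflection under a unit load at C: L³/(3EI) = 333.3/EI.
With EI = 65000 kN·m²: δ_0 = 0.28213 m and δ_{CC} = 0.005128 m/kN.
Compatibility — the beam at C must follow the support down by 0.018 m: δ_0 − R_C·δ_{CC} = 0.018, so R_C = (0.28213 − 0.018)/0.005128 = 51.51 kN.
Vertical equilibrium: R_A = ΣP − R_C = 264 − 51.51 = 212.5 kN.

R_A = 212.5 kN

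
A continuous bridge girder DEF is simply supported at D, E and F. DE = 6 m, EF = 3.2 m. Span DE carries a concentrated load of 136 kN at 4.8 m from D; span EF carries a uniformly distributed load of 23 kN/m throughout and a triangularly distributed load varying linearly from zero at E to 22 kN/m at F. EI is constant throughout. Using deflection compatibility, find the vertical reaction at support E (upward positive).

R_E = 201.2 kN

Take M_E as the redundant. Released structure: two simple spans DE and EF with a hinge at E.
End slopes at the hinge E, treating each span as simply supported:
  span DE: point load 136 at a = 4.8: Pab(L + a)/(6LEI) = 235/EI
  span EF: UDL 23: wL³/(24EI) = 31.4/EI
  span EF: triangular load, peak 22: 7w₀L³/(360EI) = 14.02/EI
  relative rotation θ_0 = (235 + 45.42)/EI = 280.4/EI
A unit hogging moment at E produces rotation L₁/(3EI) + L₂/(3EI) = 3.067/EI.
Compatibility: M_E·(L₁+L₂)/(3EI) = θ_0, giving M_E = 91.44 kN·m (hogging).
Span DE, ΣM about D with M_E applied at E: R_E^{DE}·6 = 652.8 + 91.44, so R_E^{DE} = 124 kN and R_D = 136 − 124 = 11.96 kN.
Span EF, ΣM about F: R_E^{EF}·3.2 = 155.3 + 91.44, so R_E^{EF} = 77.11 kN and R_F = 108.8 − 77.11 = 31.69 kN.
R_E = 124 + 77.11 = 201.2 kN.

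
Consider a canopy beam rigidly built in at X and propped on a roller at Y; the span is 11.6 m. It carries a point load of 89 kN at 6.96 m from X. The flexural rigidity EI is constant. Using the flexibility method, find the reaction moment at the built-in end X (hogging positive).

Choose R_Y as the redundant. The primary structure is the cantilever fixed at X.
Downward deflection at the released point Y due to the loads:
  point load 89 at a = 6.96: Pa²(3L − a)/(6EI) = 20004/EI
Tip deflection under a unit load at Y: L³/(3EI) = 520.3/EI.
Compatibility at Y: δ_0 − R_Y·δ_{YY} = 0, so R_Y = 20004/520.3 = 38.45 kN.
Moment equilibrium about X: M_X = Σ(load moments about X) − R_Y·L = 619.4 − 38.45×11.6 = 173.4 kN·m.

M_X = 173.4 kN·m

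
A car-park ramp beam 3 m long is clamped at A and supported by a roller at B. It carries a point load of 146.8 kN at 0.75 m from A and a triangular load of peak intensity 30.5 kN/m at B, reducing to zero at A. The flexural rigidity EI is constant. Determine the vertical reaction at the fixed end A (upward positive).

Take the reaction at B as the redundant and release it; the primary structure is a cantilever fixed at A.
Deflection at B on the released cantilever, summing each load's contribution:
  point load 146.8 at a = 0.75: Pa²(3L − a)/(6EI) = 113.5/EI
  triangular load, peak 30.5 at the free end: 11w₀L⁴/(120EI) = 226.5/EI
  δ_0 = 340/EI
Tip deflection under a unit load at B: L³/(3EI) = 9/EI.
The prop prevents deflection at B: R_B = δ_0/δ_{BB} = 340/9 = 37.78 kN.
Vertical equilibrium: R_A = ΣP − R_B = 192.6 − 37.78 = 154.8 kN.

R_A = 154.8 kN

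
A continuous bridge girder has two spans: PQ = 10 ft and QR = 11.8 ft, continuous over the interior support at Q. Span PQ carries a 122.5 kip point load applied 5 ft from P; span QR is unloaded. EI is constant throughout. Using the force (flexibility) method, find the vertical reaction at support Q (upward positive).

Insert a hinge at Q; M_Q is the redundant, and each span becomes simply supported.
Rotations at Q on the released spans (each span's end-slope, ×1/EI):
  span PQ: point load 122.5 at a = 5: Pab(L + a)/(6LEI) = 765.6/EI
  relative rotation θ_0 = (765.6 + 0)/EI = 765.6/EI
A unit hogging moment at Q produces rotation L₁/(3EI) + L₂/(3EI) = 7.267/EI.
Compatibility: M_Q·(L₁+L₂)/(3EI) = θ_0, giving M_Q = 105.4 kip·ft (hogging).
Span PQ, ΣM about P with M_Q applied at Q: R_Q^{PQ}·10 = 612.5 + 105.4, so R_Q^{PQ} = 71.79 kip and R_P = 122.5 − 71.79 = 50.71 kip.
Span QR, ΣM about R: R_Q^{QR}·11.8 = 0 + 105.4, so R_Q^{QR} = 8.929 kip and R_R = 0 − 8.929 = -8.929 kip.
R_Q = 71.79 + 8.929 = 80.72 kip.

R_Q = 80.72 kip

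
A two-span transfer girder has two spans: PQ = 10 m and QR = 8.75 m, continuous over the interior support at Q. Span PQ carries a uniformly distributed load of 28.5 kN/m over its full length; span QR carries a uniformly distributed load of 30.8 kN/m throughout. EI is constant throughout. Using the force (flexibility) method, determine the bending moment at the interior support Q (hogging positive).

Insert a hinge at Q; M_Q is the redundant, and each span becomes simply supported.
End slopes at the hinge Q, treating each span as simply supported:
  span PQ: UDL 28.5: wL³/(24EI) = 1188/EI
  span QR: UDL 30.8: wL³/(24EI) = 859.7/EI
  relative rotation θ_0 = (1188 + 859.7)/EI = 2047/EI
A unit hogging moment at Q produces rotation L₁/(3EI) + L₂/(3EI) = 6.25/EI.
Slope continuity at Q: θ_0 = M_Q·6.25/EI, so M_Q = 2047/6.25 = 327.6 kN·m (hogging).

M_Q = 327.6 kN·m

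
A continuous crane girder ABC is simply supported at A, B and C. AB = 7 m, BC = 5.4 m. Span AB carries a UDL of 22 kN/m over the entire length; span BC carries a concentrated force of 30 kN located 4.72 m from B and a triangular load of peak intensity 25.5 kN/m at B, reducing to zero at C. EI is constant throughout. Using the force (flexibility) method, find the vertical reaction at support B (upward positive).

R_B = 160.1 kN

Insert a hinge at B; M_B is the redundant, and each span becomes simply supported.
End slopes at the hinge B, treating each span as simply supported:
  span AB: UDL 22: wL³/(24EI) = 314.4/EI
  span BC: point load 30 at a = 4.72: Pab(L + b)/(6LEI) = 18.07/EI
  span BC: triangular load, peak 25.5: w₀L³/(45EI) = 89.23/EI
  relative rotation θ_0 = (314.4 + 107.3)/EI = 421.7/EI
A unit hogging moment at B produces rotation L₁/(3EI) + L₂/(3EI) = 4.133/EI.
Compatibility: M_B·(L₁+L₂)/(3EI) = θ_0, giving M_B = 102 kN·m (hogging).
Span AB, ΣM about A with M_B applied at B: R_B^{AB}·7 = 539 + 102, so R_B^{AB} = 91.58 kN and R_A = 154 − 91.58 = 62.42 kN.
Span BC, ΣM about C: R_B^{BC}·5.4 = 268.3 + 102, so R_B^{BC} = 68.57 kN and R_C = 98.85 − 68.57 = 30.28 kN.
R_B = 91.58 + 68.57 = 160.1 kN.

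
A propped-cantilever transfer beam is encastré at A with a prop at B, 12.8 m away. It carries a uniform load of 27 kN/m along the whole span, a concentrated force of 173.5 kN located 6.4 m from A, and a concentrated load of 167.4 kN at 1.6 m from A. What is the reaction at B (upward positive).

Take the reaction at B as the redundant and release it; the primary structure is a cantilever fixed at A.
Deflection at B on the released cantilever, summing each load's contribution:
  UDL 27: wL⁴/(8EI) = 90597/EI
  point load 173.5 at a = 6.4: Pa²(3L − a)/(6EI) = 37902/EI
  point load 167.4 at a = 1.6: Pa²(3L − a)/(6EI) = 2628/EI
  δ_0 = 131127/EI
Tip deflection under a unit load at B: L³/(3EI) = 699.1/EI.
Compatibility at B: δ_0 − R_B·δ_{BB} = 0, so R_B = 131127/699.1 = 187.6 kN.

R_B = 187.6 kN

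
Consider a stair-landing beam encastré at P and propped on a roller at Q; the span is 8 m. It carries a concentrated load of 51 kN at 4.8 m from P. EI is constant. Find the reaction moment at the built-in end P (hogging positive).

Take the reaction at Q as the redundant and release it; the primary structure is a cantilever fixed at P.
Free-end deflection of the primary structure under the applied loading (downward +):
  point load 51 at a = 4.8: Pa²(3L − a)/(6EI) = 3760/EI
Flexibility coefficient — unit upward force at Q: δ_{QQ} = L³/(3EI) = 170.7/EI.
Compatibility at Q: δ_0 − R_Q·δ_{QQ} = 0, so R_Q = 3760/170.7 = 22.03 kN.
Moment equilibrium about P: M_P = Σ(load moments about P) − R_Q·L = 244.8 − 22.03×8 = 68.54 kN·m.

M_P = 68.54 kN·m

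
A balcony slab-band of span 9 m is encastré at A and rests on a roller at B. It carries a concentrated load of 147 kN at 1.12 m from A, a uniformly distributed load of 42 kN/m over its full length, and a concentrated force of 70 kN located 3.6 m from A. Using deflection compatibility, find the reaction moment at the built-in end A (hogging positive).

Choose R_B as the redundant. The primary structure is the cantilever fixed at A.
Downward deflection at the released point B due to the loads:
  point load 147 at a = 1.12: Pa²(3L − a)/(6EI) = 795.4/EI
  UDL 42: wL⁴/(8EI) = 34445/EI
  point load 70 at a = 3.6: Pa²(3L − a)/(6EI) = 3538/EI
  δ_0 = 38779/EI
Flexibility coefficient — unit upward force at B: δ_{BB} = L³/(3EI) = 243/EI.
Compatibility at B: δ_0 − R_B·δ_{BB} = 0, so R_B = 38779/243 = 159.6 kN.
Moment equilibrium about A: M_A = Σ(load moments about A) − R_B·L = 2118 − 159.6×9 = 681.4 kN·m.

M_A = 681.4 kN·m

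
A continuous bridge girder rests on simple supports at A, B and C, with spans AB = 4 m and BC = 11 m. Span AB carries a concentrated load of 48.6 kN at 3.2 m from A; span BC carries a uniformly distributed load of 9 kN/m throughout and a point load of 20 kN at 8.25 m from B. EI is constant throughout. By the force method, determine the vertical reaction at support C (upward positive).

R_C = 53.03 kN

Insert a hinge at B; M_B is the redundant, and each span becomes simply supported.
Discontinuity in slope at B on the released structure — sum the simple-span end rotations:
  span AB: point load 48.6 at a = 3.2: Pab(L + a)/(6LEI) = 37.32/EI
  span BC: UDL 9: wL³/(24EI) = 499.1/EI
  span BC: point load 20 at a = 8.25: Pab(L + b)/(6LEI) = 94.53/EI
  relative rotation θ_0 = (37.32 + 593.7)/EI = 631/EI
A unit hogging moment at B produces rotation L₁/(3EI) + L₂/(3EI) = 5/EI.
Slope continuity at B: θ_0 = M_B·5/EI, so M_B = 631/5 = 126.2 kN·m (hogging).
Span BC, ΣM about C: R_B^{BC}·11 = 599.5 + 126.2, so R_B^{BC} = 65.97 kN and R_C = 119 − 65.97 = 53.03 kN.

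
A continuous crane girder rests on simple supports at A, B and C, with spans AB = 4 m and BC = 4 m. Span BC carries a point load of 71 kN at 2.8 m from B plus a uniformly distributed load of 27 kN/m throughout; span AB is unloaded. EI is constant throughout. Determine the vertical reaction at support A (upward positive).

Insert a hinge at B; M_B is the redundant, and each span becomes simply supported.
Discontinuity in slope at B on the released structure — sum the simple-span end rotations:
  span BC: point load 71 at a = 2.8: Pab(L + b)/(6LEI) = 51.69/EI
  span BC: UDL 27: wL³/(24EI) = 72/EI
  relative rotation θ_0 = (0 + 123.7)/EI = 123.7/EI
A unit hogging moment at B produces rotation L₁/(3EI) + L₂/(3EI) = 2.667/EI.
Compatibility: M_B·(L₁+L₂)/(3EI) = θ_0, giving M_B = 46.38 kN·m (hogging).
Span AB, ΣM about A with M_B applied at B: R_B^{AB}·4 = 0 + 46.38, so R_B^{AB} = 11.6 kN and R_A = 0 − 11.6 = -11.6 kN.

R_A = -11.6 kN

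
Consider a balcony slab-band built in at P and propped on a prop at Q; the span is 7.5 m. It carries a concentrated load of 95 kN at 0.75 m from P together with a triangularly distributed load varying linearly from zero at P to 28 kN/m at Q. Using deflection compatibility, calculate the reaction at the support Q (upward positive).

R_Q = 59.13 kN

Remove the prop at Q; the released (primary) structure is a cantilever built in at P.
Downward deflection at the released point Q due to the loads:
  point load 95 at a = 0.75: Pa²(3L − a)/(6EI) = 193.7/EI
  triangular load, peak 28 at the free end: 11w₀L⁴/(120EI) = 8121/EI
  δ_0 = 8315/EI
Flexibility coefficient — unit upward force at Q: δ_{QQ} = L³/(3EI) = 140.6/EI.
Compatibility at Q: δ_0 − R_Q·δ_{QQ} = 0, so R_Q = 8315/140.6 = 59.13 kN.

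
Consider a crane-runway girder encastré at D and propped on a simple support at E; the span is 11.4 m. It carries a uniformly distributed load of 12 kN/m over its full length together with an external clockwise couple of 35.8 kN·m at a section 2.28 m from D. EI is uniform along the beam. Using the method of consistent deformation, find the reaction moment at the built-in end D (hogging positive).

Release the roller at E. Primary structure: cantilever fixed at D.
Free-end deflection of the primary structure under the applied loading (downward +):
  UDL 12: wL⁴/(8EI) = 25334/EI
  clockwise couple 35.8 at a = 2.28: M₀a(2L − a)/(2EI) = 837.5/EI
  δ_0 = 26172/EI
Flexibility coefficient — unit upward force at E: δ_{EE} = L³/(3EI) = 493.8/EI.
Compatibility at E: δ_0 − R_E·δ_{EE} = 0, so R_E = 26172/493.8 = 53 kN.
Moment equilibrium about D: M_D = Σ(load moments about D) − R_E·L = 815.6 − 53×11.4 = 211.4 kN·m.

M_D = 211.4 kN·m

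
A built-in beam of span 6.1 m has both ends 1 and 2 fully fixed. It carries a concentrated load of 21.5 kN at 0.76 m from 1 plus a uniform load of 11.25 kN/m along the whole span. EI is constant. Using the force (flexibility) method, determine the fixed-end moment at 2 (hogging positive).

M_2 = 36.67 kN·m

Take the two fixed-end moments M_1, M_2 as redundants; the released structure is the simple span 12.
On the primary (simply-supported) span, the end slopes from the loading are:
  at 1: point load 21.5 at a = 0.76: Pab(L + b)/(6LEI) = 27.27/EI
  at 2: point load 21.5 at a = 0.76: Pab(L + a)/(6LEI) = 16.35/EI
  at 1: UDL 11.25: wL³/(24EI) = 106.4/EI
  at 2: UDL 11.25: wL³/(24EI) = 106.4/EI
  θ_10 = 133.7/EI,  θ_20 = 122.8/EI
Flexibility coefficients: a unit moment at one end gives L/(3EI) there and L/(6EI) at the far end, so f₁₁ = f₂₂ = 2.033/EI and f₁₂ = f₂₁ = 1.017/EI.
Compatibility — zero rotation at each built-in end:
  2.033 M_1 + 1.017 M_2 = 133.7
  1.017 M_1 + 2.033 M_2 = 122.8
Solving the pair gives M_1 = 47.41 kN·m and M_2 = 36.67 kN·m (hogging).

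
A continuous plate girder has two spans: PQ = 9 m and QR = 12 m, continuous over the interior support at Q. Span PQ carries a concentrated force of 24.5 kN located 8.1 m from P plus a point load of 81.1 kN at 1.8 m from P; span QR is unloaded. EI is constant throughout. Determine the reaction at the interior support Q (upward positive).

R_Q = 45.68 kN

Take M_Q as the redundant. Released structure: two simple spans PQ and QR with a hinge at Q.
End slopes at the hinge Q, treating each span as simply supported:
  span PQ: point load 24.5 at a = 8.1: Pab(L + a)/(6LEI) = 56.56/EI
  span PQ: point load 81.1 at a = 1.8: Pab(L + a)/(6LEI) = 210.2/EI
  relative rotation θ_0 = (266.8 + 0)/EI = 266.8/EI
A unit hogging moment at Q produces rotation L₁/(3EI) + L₂/(3EI) = 7/EI.
Slope continuity at Q: θ_0 = M_Q·7/EI, so M_Q = 266.8/7 = 38.11 kN·m (hogging).
Span PQ, ΣM about P with M_Q applied at Q: R_Q^{PQ}·9 = 344.4 + 38.11, so R_Q^{PQ} = 42.5 kN and R_P = 105.6 − 42.5 = 63.1 kN.
Span QR, ΣM about R: R_Q^{QR}·12 = 0 + 38.11, so R_Q^{QR} = 3.176 kN and R_R = 0 − 3.176 = -3.176 kN.
R_Q = 42.5 + 3.176 = 45.68 kN.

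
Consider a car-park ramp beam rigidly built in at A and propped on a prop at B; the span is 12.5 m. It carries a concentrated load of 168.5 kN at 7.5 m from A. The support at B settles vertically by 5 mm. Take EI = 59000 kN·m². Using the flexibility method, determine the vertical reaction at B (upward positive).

R_B = 72.34 kN

Release the roller at B. Primary structure: cantilever fixed at A.
Primary-structure tip deflection at B by superposition:
  point load 168.5 at a = 7.5: Pa²(3L − a)/(6EI) = 47391/EI
Flexibility coefficient — unit upward force at B: δ_{BB} = L³/(3EI) = 651/EI.
With EI = 59000 kN·m²: δ_0 = 0.80323 m and δ_{BB} = 0.011035 m/kN.
Compatibility — the beam at B must follow the support down by 0.005 m: δ_0 − R_B·δ_{BB} = 0.005, so R_B = (0.80323 − 0.005)/0.011035 = 72.34 kN.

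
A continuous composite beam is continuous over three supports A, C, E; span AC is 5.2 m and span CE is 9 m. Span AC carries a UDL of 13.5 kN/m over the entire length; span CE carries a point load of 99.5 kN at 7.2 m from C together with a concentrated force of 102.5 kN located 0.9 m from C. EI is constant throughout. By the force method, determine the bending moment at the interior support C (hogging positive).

Take M_C as the redundant. Released structure: two simple spans AC and CE with a hinge at C.
Rotations at C on the released spans (each span's end-slope, ×1/EI):
  span AC: UDL 13.5: wL³/(24EI) = 79.09/EI
  span CE: point load 99.5 at a = 7.2: Pab(L + b)/(6LEI) = 257.9/EI
  span CE: point load 102.5 at a = 0.9: Pab(L + b)/(6LEI) = 236.6/EI
  relative rotation θ_0 = (79.09 + 494.5)/EI = 573.6/EI
A unit hogging moment at C produces rotation L₁/(3EI) + L₂/(3EI) = 4.733/EI.
Slope continuity at C: θ_0 = M_C·4.733/EI, so M_C = 573.6/4.733 = 121.2 kN·m (hogging).

M_C = 121.2 kN·m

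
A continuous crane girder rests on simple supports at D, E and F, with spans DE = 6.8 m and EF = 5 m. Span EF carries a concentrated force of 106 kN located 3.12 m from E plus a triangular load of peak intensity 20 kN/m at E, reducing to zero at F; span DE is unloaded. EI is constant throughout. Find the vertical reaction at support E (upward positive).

R_E = 90.67 kN

Take M_E as the redundant. Released structure: two simple spans DE and EF with a hinge at E.
Rotations at E on the released spans (each span's end-slope, ×1/EI):
  span EF: point load 106 at a = 3.12: Pab(L + b)/(6LEI) = 142.6/EI
  span EF: triangular load, peak 20: w₀L³/(45EI) = 55.56/EI
  relative rotation θ_0 = (0 + 198.1)/EI = 198.1/EI
A unit hogging moment at E produces rotation L₁/(3EI) + L₂/(3EI) = 3.933/EI.
Compatibility: M_E·(L₁+L₂)/(3EI) = θ_0, giving M_E = 50.38 kN·m (hogging).
Span DE, ΣM about D with M_E applied at E: R_E^{DE}·6.8 = 0 + 50.38, so R_E^{DE} = 7.408 kN and R_D = 0 − 7.408 = -7.408 kN.
Span EF, ΣM about F: R_E^{EF}·5 = 365.9 + 50.38, so R_E^{EF} = 83.26 kN and R_F = 156 − 83.26 = 72.74 kN.
R_E = 7.408 + 83.26 = 90.67 kN.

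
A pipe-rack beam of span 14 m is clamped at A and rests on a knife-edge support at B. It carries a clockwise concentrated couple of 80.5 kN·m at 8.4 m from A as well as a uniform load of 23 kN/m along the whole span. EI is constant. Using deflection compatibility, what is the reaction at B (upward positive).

Remove the prop at B; the released (primary) structure is a cantilever built in at A.
Downward deflection at the released point B due to the loads:
  clockwise couple 80.5 at a = 8.4: M₀a(2L − a)/(2EI) = 6627/EI
  UDL 23: wL⁴/(8EI) = 110446/EI
  δ_0 = 117073/EI
Flexibility coefficient — unit upward force at B: δ_{BB} = L³/(3EI) = 914.7/EI.
The prop prevents deflection at B: R_B = δ_0/δ_{BB} = 117073/914.7 = 128 kN.

R_B = 128 kN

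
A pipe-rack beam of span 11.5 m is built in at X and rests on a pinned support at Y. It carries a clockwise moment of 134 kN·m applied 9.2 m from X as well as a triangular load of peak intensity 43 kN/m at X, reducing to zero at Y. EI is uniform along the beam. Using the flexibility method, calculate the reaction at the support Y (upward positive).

R_Y = 66.23 kN

Remove the prop at Y; the released (primary) structure is a cantilever built in at X.
Primary-structure tip deflection at Y by superposition:
  clockwise couple 134 at a = 9.2: M₀a(2L − a)/(2EI) = 8506/EI
  triangular load, peak 43 at the fixed end: w₀L⁴/(30EI) = 25069/EI
  δ_0 = 33575/EI
Tip deflection under a unit load at Y: L³/(3EI) = 507/EI.
Compatibility at Y: δ_0 − R_Y·δ_{YY} = 0, so R_Y = 33575/507 = 66.23 kN.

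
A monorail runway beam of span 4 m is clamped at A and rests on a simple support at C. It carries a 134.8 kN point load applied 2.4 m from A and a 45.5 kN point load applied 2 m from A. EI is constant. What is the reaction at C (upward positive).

Choose R_C as the redundant. The primary structure is the cantilever fixed at A.
Deflection at C on the released cantilever, summing each load's contribution:
  point load 134.8 at a = 2.4: Pa²(3L − a)/(6EI) = 1242/EI
  point load 45.5 at a = 2: Pa²(3L − a)/(6EI) = 303.3/EI
  δ_0 = 1546/EI
Tip deflection under a unit load at C: L³/(3EI) = 21.33/EI.
The prop prevents deflection at C: R_C = δ_0/δ_{CC} = 1546/21.33 = 72.45 kN.

R_C = 72.45 kN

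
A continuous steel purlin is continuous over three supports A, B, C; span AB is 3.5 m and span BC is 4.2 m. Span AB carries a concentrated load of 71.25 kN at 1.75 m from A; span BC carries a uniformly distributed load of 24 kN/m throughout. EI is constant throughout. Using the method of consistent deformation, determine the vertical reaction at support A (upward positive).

R_A = 21.31 kN

Take M_B as the redundant. Released structure: two simple spans AB and BC with a hinge at B.
Discontinuity in slope at B on the released structure — sum the simple-span end rotations:
  span AB: point load 71.25 at a = 1.75: Pab(L + a)/(6LEI) = 54.55/EI
  span BC: UDL 24: wL³/(24EI) = 74.09/EI
  relative rotation θ_0 = (54.55 + 74.09)/EI = 128.6/EI
A unit hogging moment at B produces rotation L₁/(3EI) + L₂/(3EI) = 2.567/EI.
Slope continuity at B: θ_0 = M_B·2.567/EI, so M_B = 128.6/2.567 = 50.12 kN·m (hogging).
Span AB, ΣM about A with M_B applied at B: R_B^{AB}·3.5 = 124.7 + 50.12, so R_B^{AB} = 49.94 kN and R_A = 71.25 − 49.94 = 21.31 kN.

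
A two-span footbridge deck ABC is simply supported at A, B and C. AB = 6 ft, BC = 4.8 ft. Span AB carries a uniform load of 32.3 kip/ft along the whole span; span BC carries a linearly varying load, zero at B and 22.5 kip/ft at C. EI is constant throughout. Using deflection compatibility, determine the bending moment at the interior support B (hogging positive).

Take M_B as the redundant. Released structure: two simple spans AB and BC with a hinge at B.
End slopes at the hinge B, treating each span as simply supported:
  span AB: UDL 32.3: wL³/(24EI) = 290.7/EI
  span BC: triangular load, peak 22.5: 7w₀L³/(360EI) = 48.38/EI
  relative rotation θ_0 = (290.7 + 48.38)/EI = 339.1/EI
A unit hogging moment at B produces rotation L₁/(3EI) + L₂/(3EI) = 3.6/EI.
Slope continuity at B: θ_0 = M_B·3.6/EI, so M_B = 339.1/3.6 = 94.19 kip·ft (hogging).

M_B = 94.19 kip·ft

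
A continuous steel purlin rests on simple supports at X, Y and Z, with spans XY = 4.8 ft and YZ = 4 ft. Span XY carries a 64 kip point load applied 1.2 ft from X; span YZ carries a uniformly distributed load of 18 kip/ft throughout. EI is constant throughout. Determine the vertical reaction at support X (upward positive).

Release continuity at Y by inserting a hinge; the redundant is the internal moment M_Y. The primary structure is two simply-supported spans XY and YZ.
Discontinuity in slope at Y on the released structure — sum the simple-span end rotations:
  span XY: point load 64 at a = 1.2: Pab(L + a)/(6LEI) = 57.6/EI
  span YZ: UDL 18: wL³/(24EI) = 48/EI
  relative rotation θ_0 = (57.6 + 48)/EI = 105.6/EI
A unit hogging moment at Y produces rotation L₁/(3EI) + L₂/(3EI) = 2.933/EI.
Compatibility: M_Y·(L₁+L₂)/(3EI) = θ_0, giving M_Y = 36 kip·ft (hogging).
Span XY, ΣM about X with M_Y applied at Y: R_Y^{XY}·4.8 = 76.8 + 36, so R_Y^{XY} = 23.5 kip and R_X = 64 − 23.5 = 40.5 kip.

R_X = 40.5 kip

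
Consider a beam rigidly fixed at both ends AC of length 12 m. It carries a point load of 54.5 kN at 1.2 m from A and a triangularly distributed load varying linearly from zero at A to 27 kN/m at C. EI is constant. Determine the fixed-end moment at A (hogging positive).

Release both end moments; the primary structure is a simply-supported span AC with redundants M_A and M_C.
Simple-span end rotations at A and C under the given loads:
  at A: point load 54.5 at a = 1.2: Pab(L + b)/(6LEI) = 223.7/EI
  at C: point load 54.5 at a = 1.2: Pab(L + a)/(6LEI) = 129.5/EI
  at A: triangular load, peak 27: 7w₀L³/(360EI) = 907.2/EI
  at C: triangular load, peak 27: w₀L³/(45EI) = 1037/EI
  θ_A0 = 1131/EI,  θ_C0 = 1166/EI
Flexibility coefficients: a unit moment at one end gives L/(3EI) there and L/(6EI) at the far end, so f₁₁ = f₂₂ = 4/EI and f₁₂ = f₂₁ = 2/EI.
Compatibility — zero rotation at each built-in end:
  4 M_A + 2 M_C = 1131
  2 M_A + 4 M_C = 1166
Solving the pair gives M_A = 182.6 kN·m and M_C = 200.3 kN·m (hogging).

M_A = 182.6 kN·m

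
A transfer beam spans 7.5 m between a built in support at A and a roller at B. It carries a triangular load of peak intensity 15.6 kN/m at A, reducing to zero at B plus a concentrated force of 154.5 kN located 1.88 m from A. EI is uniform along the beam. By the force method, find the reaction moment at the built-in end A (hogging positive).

M_A = 248.9 kN·m

Take the reaction at B as the redundant and release it; the primary structure is a cantilever fixed at A.
Deflection at B on the released cantilever, summing each load's contribution:
  triangular load, peak 15.6 at the fixed end: w₀L⁴/(30EI) = 1645/EI
  point load 154.5 at a = 1.88: Pa²(3L − a)/(6EI) = 1877/EI
  δ_0 = 3522/EI
Tip deflection under a unit load at B: L³/(3EI) = 140.6/EI.
The prop prevents deflection at B: R_B = δ_0/δ_{BB} = 3522/140.6 = 25.05 kN.
Moment equilibrium about A: M_A = Σ(load moments about A) − R_B·L = 436.7 − 25.05×7.5 = 248.9 kN·m.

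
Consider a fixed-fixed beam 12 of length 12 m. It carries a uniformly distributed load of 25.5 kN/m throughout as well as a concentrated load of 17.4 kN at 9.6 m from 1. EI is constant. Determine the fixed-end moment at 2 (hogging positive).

M_2 = 332.7 kN·m

Release both end moments; the primary structure is a simply-supported span 12 with redundants M_1 and M_2.
On the primary (simply-supported) span, the end slopes from the loading are:
  at 1: UDL 25.5: wL³/(24EI) = 1836/EI
  at 2: UDL 25.5: wL³/(24EI) = 1836/EI
  at 1: point load 17.4 at a = 9.6: Pab(L + b)/(6LEI) = 80.18/EI
  at 2: point load 17.4 at a = 9.6: Pab(L + a)/(6LEI) = 120.3/EI
  θ_10 = 1916/EI,  θ_20 = 1956/EI
Flexibility coefficients: a unit moment at one end gives L/(3EI) there and L/(6EI) at the far end, so f₁₁ = f₂₂ = 4/EI and f₁₂ = f₂₁ = 2/EI.
Compatibility — zero rotation at each built-in end:
  4 M_1 + 2 M_2 = 1916
  2 M_1 + 4 M_2 = 1956
Solving the pair gives M_1 = 312.7 kN·m and M_2 = 332.7 kN·m (hogging).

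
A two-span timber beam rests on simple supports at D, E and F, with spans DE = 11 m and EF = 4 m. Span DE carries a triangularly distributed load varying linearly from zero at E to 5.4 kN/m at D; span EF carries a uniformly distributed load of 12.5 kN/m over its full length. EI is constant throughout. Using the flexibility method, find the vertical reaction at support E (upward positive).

Take M_E as the redundant. Released structure: two simple spans DE and EF with a hinge at E.
Discontinuity in slope at E on the released structure — sum the simple-span end rotations:
  span DE: triangular load, peak 5.4: 7w₀L³/(360EI) = 139.8/EI
  span EF: UDL 12.5: wL³/(24EI) = 33.33/EI
  relative rotation θ_0 = (139.8 + 33.33)/EI = 173.1/EI
A unit hogging moment at E produces rotation L₁/(3EI) + L₂/(3EI) = 5/EI.
Slope continuity at E: θ_0 = M_E·5/EI, so M_E = 173.1/5 = 34.62 kN·m (hogging).
Span DE, ΣM about D with M_E applied at E: R_E^{DE}·11 = 108.9 + 34.62, so R_E^{DE} = 13.05 kN and R_D = 29.7 − 13.05 = 16.65 kN.
Span EF, ΣM about F: R_E^{EF}·4 = 100 + 34.62, so R_E^{EF} = 33.65 kN and R_F = 50 − 33.65 = 16.35 kN.
R_E = 13.05 + 33.65 = 46.7 kN.

R_E = 46.7 kN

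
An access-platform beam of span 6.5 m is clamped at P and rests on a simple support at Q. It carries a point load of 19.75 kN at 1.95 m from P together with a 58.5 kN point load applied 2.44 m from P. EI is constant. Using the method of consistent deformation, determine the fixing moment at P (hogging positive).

Choose R_Q as the redundant. The primary structure is the cantilever fixed at P.
Free-end deflection of the primary structure under the applied loading (downward +):
  point load 19.75 at a = 1.95: Pa²(3L − a)/(6EI) = 219.7/EI
  point load 58.5 at a = 2.44: Pa²(3L − a)/(6EI) = 990.3/EI
  δ_0 = 1210/EI
Flexibility coefficient — unit upward force at Q: δ_{QQ} = L³/(3EI) = 91.54/EI.
Compatibility at Q: δ_0 − R_Q·δ_{QQ} = 0, so R_Q = 1210/91.54 = 13.22 kN.
Moment equilibrium about P: M_P = Σ(load moments about P) − R_Q·L = 181.3 − 13.22×6.5 = 95.34 kN·m.

M_P = 95.34 kN·m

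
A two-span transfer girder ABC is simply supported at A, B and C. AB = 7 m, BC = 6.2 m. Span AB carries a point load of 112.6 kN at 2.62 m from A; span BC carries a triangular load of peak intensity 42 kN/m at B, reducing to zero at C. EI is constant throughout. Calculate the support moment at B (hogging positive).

M_B = 117.8 kN·m

Release continuity at B by inserting a hinge; the redundant is the internal moment M_B. The primary structure is two simply-supported spans AB and BC.
Discontinuity in slope at B on the released structure — sum the simple-span end rotations:
  span AB: point load 112.6 at a = 2.62: Pab(L + a)/(6LEI) = 296/EI
  span BC: triangular load, peak 42: w₀L³/(45EI) = 222.4/EI
  relative rotation θ_0 = (296 + 222.4)/EI = 518.4/EI
A unit hogging moment at B produces rotation L₁/(3EI) + L₂/(3EI) = 4.4/EI.
Compatibility: M_B·(L₁+L₂)/(3EI) = θ_0, giving M_B = 117.8 kN·m (hogging).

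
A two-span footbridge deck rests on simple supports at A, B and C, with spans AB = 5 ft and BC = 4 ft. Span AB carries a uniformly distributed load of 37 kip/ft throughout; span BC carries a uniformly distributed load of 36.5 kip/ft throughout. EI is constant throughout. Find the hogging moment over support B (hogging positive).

Take M_B as the redundant. Released structure: two simple spans AB and BC with a hinge at B.
Discontinuity in slope at B on the released structure — sum the simple-span end rotations:
  span AB: UDL 37: wL³/(24EI) = 192.7/EI
  span BC: UDL 36.5: wL³/(24EI) = 97.33/EI
  relative rotation θ_0 = (192.7 + 97.33)/EI = 290/EI
A unit hogging moment at B produces rotation L₁/(3EI) + L₂/(3EI) = 3/EI.
Compatibility: M_B·(L₁+L₂)/(3EI) = θ_0, giving M_B = 96.68 kip·ft (hogging).

M_B = 96.68 kip·ft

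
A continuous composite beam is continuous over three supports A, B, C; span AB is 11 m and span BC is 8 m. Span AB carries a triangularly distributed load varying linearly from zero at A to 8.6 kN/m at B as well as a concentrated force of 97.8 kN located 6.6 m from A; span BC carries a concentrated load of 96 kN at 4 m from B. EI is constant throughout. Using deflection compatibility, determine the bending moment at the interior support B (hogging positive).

Take M_B as the redundant. Released structure: two simple spans AB and BC with a hinge at B.
Discontinuity in slope at B on the released structure — sum the simple-span end rotations:
  span AB: triangular load, peak 8.6: w₀L³/(45EI) = 254.4/EI
  span AB: point load 97.8 at a = 6.6: Pab(L + a)/(6LEI) = 757.4/EI
  span BC: point load 96 at a = 4: Pab(L + b)/(6LEI) = 384/EI
  relative rotation θ_0 = (1012 + 384)/EI = 1396/EI
A unit hogging moment at B produces rotation L₁/(3EI) + L₂/(3EI) = 6.333/EI.
Compatibility: M_B·(L₁+L₂)/(3EI) = θ_0, giving M_B = 220.4 kN·m (hogging).

M_B = 220.4 kN·m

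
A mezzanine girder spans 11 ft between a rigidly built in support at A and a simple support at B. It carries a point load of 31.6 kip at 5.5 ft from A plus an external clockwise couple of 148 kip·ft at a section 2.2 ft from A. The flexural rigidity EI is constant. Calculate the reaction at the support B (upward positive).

Release the roller at B. Primary structure: cantilever fixed at A.
Deflection at B on the released cantilever, summing each load's contribution:
  point load 31.6 at a = 5.5: Pa²(3L − a)/(6EI) = 4381/EI
  clockwise couple 148 at a = 2.2: M₀a(2L − a)/(2EI) = 3223/EI
  δ_0 = 7605/EI
Tip deflection under a unit load at B: L³/(3EI) = 443.7/EI.
Compatibility at B: δ_0 − R_B·δ_{BB} = 0, so R_B = 7605/443.7 = 17.14 kip.

R_B = 17.14 kip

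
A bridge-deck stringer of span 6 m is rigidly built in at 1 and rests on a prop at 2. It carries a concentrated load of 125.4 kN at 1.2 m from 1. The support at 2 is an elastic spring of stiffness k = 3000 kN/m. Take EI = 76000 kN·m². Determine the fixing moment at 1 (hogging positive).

Take the reaction at 2 as the redundant and release it; the primary structure is a cantilever fixed at 1.
Deflection at 2 on the released cantilever, summing each load's contribution:
  point load 125.4 at a = 1.2: Pa²(3L − a)/(6EI) = 505.6/EI
Flexibility coefficient — unit upward force at 2: δ_{22} = L³/(3EI) = 72/EI.
With EI = 76000 kN·m²: δ_0 = 0.006653 m and δ_{22} = 0.000947 m/kN.
Compatibility — the spring shortens by R_2/k under the reaction it provides: δ_0 − R_2·δ_{22} = R_2/k. With 1/k = 0.000333 m/kN, R_2 = δ_0 / (δ_{22} + 1/k) = 0.006653 / (0.000947 + 0.000333) = 5.195 kN.
Moment equilibrium about 1: M_1 = Σ(load moments about 1) − R_2·L = 150.5 − 5.195×6 = 119.3 kN·m.

M_1 = 119.3 kN·m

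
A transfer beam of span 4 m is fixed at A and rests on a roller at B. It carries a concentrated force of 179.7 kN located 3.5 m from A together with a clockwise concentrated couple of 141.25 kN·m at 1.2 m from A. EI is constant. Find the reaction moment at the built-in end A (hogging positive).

Take the reaction at B as the redundant and release it; the primary structure is a cantilever fixed at A.
Deflection at B on the released cantilever, summing each load's contribution:
  point load 179.7 at a = 3.5: Pa²(3L − a)/(6EI) = 3119/EI
  clockwise couple 141.25 at a = 1.2: M₀a(2L − a)/(2EI) = 576.3/EI
  δ_0 = 3695/EI
Tip deflection under a unit load at B: L³/(3EI) = 21.33/EI.
Compatibility at B: δ_0 − R_B·δ_{BB} = 0, so R_B = 3695/21.33 = 173.2 kN.
Moment equilibrium about A: M_A = Σ(load moments about A) − R_B·L = 770.2 − 173.2×4 = 77.42 kN·m.

M_A = 77.42 kN·m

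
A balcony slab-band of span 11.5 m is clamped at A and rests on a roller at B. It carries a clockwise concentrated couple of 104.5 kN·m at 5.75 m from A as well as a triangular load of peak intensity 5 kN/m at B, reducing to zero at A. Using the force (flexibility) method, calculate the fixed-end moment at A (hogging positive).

M_A = 25.51 kN·m

Take the reaction at B as the redundant and release it; the primary structure is a cantilever fixed at A.
Downward deflection at the released point B due to the loads:
  clockwise couple 104.5 at a = 5.75: M₀a(2L − a)/(2EI) = 5183/EI
  triangular load, peak 5 at the free end: 11w₀L⁴/(120EI) = 8016/EI
  δ_0 = 13199/EI
Flexibility coefficient — unit upward force at B: δ_{BB} = L³/(3EI) = 507/EI.
The prop prevents deflection at B: R_B = δ_0/δ_{BB} = 13199/507 = 26.04 kN.
Moment equilibrium about A: M_A = Σ(load moments about A) − R_B·L = 324.9 − 26.04×11.5 = 25.51 kN·m.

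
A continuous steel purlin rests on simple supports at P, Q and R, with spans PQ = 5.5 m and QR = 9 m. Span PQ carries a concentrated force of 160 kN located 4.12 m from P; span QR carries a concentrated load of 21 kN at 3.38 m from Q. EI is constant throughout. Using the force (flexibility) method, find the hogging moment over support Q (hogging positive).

Insert a hinge at Q; M_Q is the redundant, and each span becomes simply supported.
End slopes at the hinge Q, treating each span as simply supported:
  span PQ: point load 160 at a = 4.12: Pab(L + a)/(6LEI) = 265.2/EI
  span QR: point load 21 at a = 3.38: Pab(L + b)/(6LEI) = 108/EI
  relative rotation θ_0 = (265.2 + 108)/EI = 373.2/EI
A unit hogging moment at Q produces rotation L₁/(3EI) + L₂/(3EI) = 4.833/EI.
Compatibility: M_Q·(L₁+L₂)/(3EI) = θ_0, giving M_Q = 77.21 kN·m (hogging).

M_Q = 77.21 kN·m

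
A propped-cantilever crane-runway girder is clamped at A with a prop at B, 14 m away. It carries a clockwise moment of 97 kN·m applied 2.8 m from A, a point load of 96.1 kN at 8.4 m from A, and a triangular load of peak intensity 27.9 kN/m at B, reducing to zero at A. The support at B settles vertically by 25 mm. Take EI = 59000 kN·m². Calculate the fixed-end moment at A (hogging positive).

Take the reaction at B as the redundant and release it; the primary structure is a cantilever fixed at A.
Free-end deflection of the primary structure under the applied loading (downward +):
  clockwise couple 97 at a = 2.8: M₀a(2L − a)/(2EI) = 3422/EI
  point load 96.1 at a = 8.4: Pa²(3L − a)/(6EI) = 37973/EI
  triangular load, peak 27.9 at the free end: 11w₀L⁴/(120EI) = 98249/EI
  δ_0 = 139644/EI
Tip deflection under a unit load at B: L³/(3EI) = 914.7/EI.
With EI = 59000 kN·m²: δ_0 = 2.3668 m and δ_{BB} = 0.015503 m/kN.
Compatibility — the beam at B must follow the support down by 0.025 m: δ_0 − R_B·δ_{BB} = 0.025, so R_B = (2.3668 − 0.025)/0.015503 = 151.1 kN.
Moment equilibrium about A: M_A = Σ(load moments about A) − R_B·L = 2727 − 151.1×14 = 612.2 kN·m.

M_A = 612.2 kN·m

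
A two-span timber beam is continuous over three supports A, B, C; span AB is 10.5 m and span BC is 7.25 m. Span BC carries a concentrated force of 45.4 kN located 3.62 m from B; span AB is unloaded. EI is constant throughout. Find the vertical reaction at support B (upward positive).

Insert a hinge at B; M_B is the redundant, and each span becomes simply supported.
Discontinuity in slope at B on the released structure — sum the simple-span end rotations:
  span BC: point load 45.4 at a = 3.62: Pab(L + b)/(6LEI) = 149.2/EI
  relative rotation θ_0 = (0 + 149.2)/EI = 149.2/EI
A unit hogging moment at B produces rotation L₁/(3EI) + L₂/(3EI) = 5.917/EI.
Slope continuity at B: θ_0 = M_B·5.917/EI, so M_B = 149.2/5.917 = 25.22 kN·m (hogging).
Span AB, ΣM about A with M_B applied at B: R_B^{AB}·10.5 = 0 + 25.22, so R_B^{AB} = 2.402 kN and R_A = 0 − 2.402 = -2.402 kN.
Span BC, ΣM about C: R_B^{BC}·7.25 = 164.8 + 25.22, so R_B^{BC} = 26.21 kN and R_C = 45.4 − 26.21 = 19.19 kN.
R_B = 2.402 + 26.21 = 28.61 kN.

R_B = 28.61 kN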